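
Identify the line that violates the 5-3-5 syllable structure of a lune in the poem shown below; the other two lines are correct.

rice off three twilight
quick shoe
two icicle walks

Line 2

Line 1: rice(1) + off(1) + three(1) + twilight(2) = 5 ✓
Line 2: quick(1) + shoe(1) = 2 (expected 3)
Line 3: two(1) + icicle(3) + walks(1) = 5 ✓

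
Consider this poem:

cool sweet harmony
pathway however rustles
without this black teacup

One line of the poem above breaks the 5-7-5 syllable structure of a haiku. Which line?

Line 3

Line 1: cool (1), sweet (1), harmony (3) → 5 ✓
Line 2: pathway (2), however (3), rustles (2) → 7 ✓
Line 3: without (2), this (1), black (1), teacup (2) → 6 (expected 5)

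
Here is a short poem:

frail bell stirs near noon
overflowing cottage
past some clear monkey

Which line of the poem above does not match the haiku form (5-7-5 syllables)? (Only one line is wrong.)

Line 2

Line 1: frail (1), bell (1), stirs (1), near (1), noon (1) → 5 ✓
Line 2: overflowing (4), cottage (2) → 6 (expected 7)
Line 3: past (1), some (1), clear (1), monkey (2) → 5 ✓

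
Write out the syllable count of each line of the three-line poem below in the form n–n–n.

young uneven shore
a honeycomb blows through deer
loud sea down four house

5–7–5

Line 1: young(1) + uneven(3) + shore(1) = 5
Line 2: a(1) + honeycomb(3) + blows(1) + through(1) + deer(1) = 7
Line 3: loud(1) + sea(1) + down(1) + four(1) + house(1) = 5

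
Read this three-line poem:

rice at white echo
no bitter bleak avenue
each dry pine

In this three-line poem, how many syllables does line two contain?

7

Line two: no(1) + bitter(2) + bleak(1) + avenue(3) = 7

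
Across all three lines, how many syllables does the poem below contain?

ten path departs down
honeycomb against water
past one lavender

Line 1: "ten path departs down": 1+1+2+1 = 5
Line 2: "honeycomb against water": 3+2+2 = 7
Line 3: "past one lavender": 1+1+3 = 5
Total: 5 + 7 + 5 = 17

17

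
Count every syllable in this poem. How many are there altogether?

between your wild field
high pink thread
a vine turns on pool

13

Line 1: "between your wild field": 2+1+1+1 = 5
Line 2: "high pink thread": 1+1+1 = 3
Line 3: "a vine turns on pool": 1+1+1+1+1 = 5
Total: 5 + 3 + 5 = 13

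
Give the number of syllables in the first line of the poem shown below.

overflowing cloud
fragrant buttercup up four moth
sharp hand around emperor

The first line: overflowing (4), cloud (1) → 5

5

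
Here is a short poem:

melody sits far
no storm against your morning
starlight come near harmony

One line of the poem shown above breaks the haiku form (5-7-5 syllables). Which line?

Line 1: melody (3), sits (1), far (1) → 5 ✓
Line 2: no (1), storm (1), against (2), your (1), morning (2) → 7 ✓
Line 3: starlight (2), come (1), near (1), harmony (3) → 7 (expected 5)

The third line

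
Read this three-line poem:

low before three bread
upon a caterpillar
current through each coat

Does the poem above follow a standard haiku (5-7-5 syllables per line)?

Yes

Line 1: "low before three bread": 1+2+1+1 = 5 ✓
Line 2: "upon a caterpillar": 2+1+4 = 7 ✓
Line 3: "current through each coat": 2+1+1+1 = 5 ✓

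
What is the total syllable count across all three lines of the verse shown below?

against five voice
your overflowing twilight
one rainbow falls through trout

17

Line 1: "against five voice": 2+1+1 = 4
Line 2: "your overflowing twilight": 1+4+2 = 7
Line 3: "one rainbow falls through trout": 1+2+1+1+1 = 6
Total: 4 + 7 + 6 = 17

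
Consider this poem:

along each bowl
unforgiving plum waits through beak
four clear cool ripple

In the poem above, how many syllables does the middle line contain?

The middle line: unforgiving(4) + plum(1) + waits(1) + through(1) + beak(1) = 8

8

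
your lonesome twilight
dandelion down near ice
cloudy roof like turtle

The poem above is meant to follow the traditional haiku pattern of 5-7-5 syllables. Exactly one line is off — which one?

Line 1: your(1) + lonesome(2) + twilight(2) = 5 ✓
Line 2: dandelion(4) + down(1) + near(1) + ice(1) = 7 ✓
Line 3: cloudy(2) + roof(1) + like(1) + turtle(2) = 6 (expected 5)

Line 3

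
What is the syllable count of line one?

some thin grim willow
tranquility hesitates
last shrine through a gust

Line one: some(1) + thin(1) + grim(1) + willow(2) = 5

5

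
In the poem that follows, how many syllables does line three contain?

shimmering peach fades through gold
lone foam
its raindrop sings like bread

6

Line three: its(1) + raindrop(2) + sings(1) + like(1) + bread(1) = 6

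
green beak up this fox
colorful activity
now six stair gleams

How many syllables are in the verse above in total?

Line 1: green (1), beak (1), up (1), this (1), fox (1) → 5
Line 2: colorful (3), activity (4) → 7
Line 3: now (1), six (1), stair (1), gleams (1) → 4
Total: 5 + 7 + 4 = 16

16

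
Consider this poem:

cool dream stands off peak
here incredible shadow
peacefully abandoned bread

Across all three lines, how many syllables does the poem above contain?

Line 1: cool(1) + dream(1) + stands(1) + off(1) + peak(1) = 5
Line 2: here(1) + incredible(4) + shadow(2) = 7
Line 3: peacefully(3) + abandoned(3) + bread(1) = 7
Total: 5 + 7 + 7 = 19

19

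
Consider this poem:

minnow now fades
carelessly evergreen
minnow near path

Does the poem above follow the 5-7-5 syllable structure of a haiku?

No

Line 1: minnow(2) + now(1) + fades(1) = 4 (expected 5)
Line 2: carelessly(3) + evergreen(3) = 6 (expected 7)
Line 3: minnow(2) + near(1) + path(1) = 4 (expected 5)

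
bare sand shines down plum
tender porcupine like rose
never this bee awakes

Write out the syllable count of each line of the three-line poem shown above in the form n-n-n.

5-7-6

Line 1: "bare sand shines down plum": 1+1+1+1+1 = 5
Line 2: "tender porcupine like rose": 2+3+1+1 = 7
Line 3: "never this bee awakes": 2+1+1+2 = 6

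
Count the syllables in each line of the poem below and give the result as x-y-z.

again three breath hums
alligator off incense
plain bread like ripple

Line 1: again(2) + three(1) + breath(1) + hums(1) = 5
Line 2: alligator(4) + off(1) + incense(2) = 7
Line 3: plain(1) + bread(1) + like(1) + ripple(2) = 5

5-7-5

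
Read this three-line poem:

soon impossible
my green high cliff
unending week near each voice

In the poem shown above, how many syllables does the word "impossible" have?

4

"impossible" has 4 syllables.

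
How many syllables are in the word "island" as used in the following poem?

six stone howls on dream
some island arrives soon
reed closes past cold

2

"island" has 2 syllables.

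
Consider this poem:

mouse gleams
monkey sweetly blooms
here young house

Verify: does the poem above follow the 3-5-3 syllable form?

No

Line 1: mouse (1), gleams (1) → 2 (expected 3)
Line 2: monkey (2), sweetly (2), blooms (1) → 5 ✓
Line 3: here (1), young (1), house (1) → 3 ✓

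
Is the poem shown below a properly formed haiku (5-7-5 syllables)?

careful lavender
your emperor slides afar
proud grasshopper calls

Yes

Line 1: careful (2), lavender (3) → 5 ✓
Line 2: your (1), emperor (3), slides (1), afar (2) → 7 ✓
Line 3: proud (1), grasshopper (3), calls (1) → 5 ✓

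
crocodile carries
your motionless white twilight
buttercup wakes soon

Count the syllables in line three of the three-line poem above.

5

Line three: buttercup(3) + wakes(1) + soon(1) = 5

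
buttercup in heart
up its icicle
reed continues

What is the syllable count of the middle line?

5

The middle line: "up its icicle": 1+1+3 = 5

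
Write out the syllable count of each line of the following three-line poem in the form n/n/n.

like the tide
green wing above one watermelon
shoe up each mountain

3/9/5

Line 1: like(1) + the(1) + tide(1) = 3
Line 2: green(1) + wing(1) + above(2) + one(1) + watermelon(4) = 9
Line 3: shoe(1) + up(1) + each(1) + mountain(2) = 5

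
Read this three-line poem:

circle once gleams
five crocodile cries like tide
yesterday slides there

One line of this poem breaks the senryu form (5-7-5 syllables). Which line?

Line 1: circle (2), once (1), gleams (1) → 4 (expected 5)
Line 2: five (1), crocodile (3), cries (1), like (1), tide (1) → 7 ✓
Line 3: yesterday (3), slides (1), there (1) → 5 ✓

The first line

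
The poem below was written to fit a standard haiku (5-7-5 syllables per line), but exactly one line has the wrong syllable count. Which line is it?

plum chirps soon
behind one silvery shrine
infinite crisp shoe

The first line

Line 1: plum (1), chirps (1), soon (1) → 3 (expected 5)
Line 2: behind (2), one (1), silvery (3), shrine (1) → 7 ✓
Line 3: infinite (3), crisp (1), shoe (1) → 5 ✓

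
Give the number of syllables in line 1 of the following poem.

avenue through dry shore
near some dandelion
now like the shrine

6

Line 1: avenue(3) + through(1) + dry(1) + shore(1) = 6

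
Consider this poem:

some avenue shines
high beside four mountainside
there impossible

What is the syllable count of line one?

Line one: some(1) + avenue(3) + shines(1) = 5

5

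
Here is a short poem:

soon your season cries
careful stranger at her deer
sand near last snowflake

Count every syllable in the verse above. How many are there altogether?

17

Line 1: soon(1) + your(1) + season(2) + cries(1) = 5
Line 2: careful(2) + stranger(2) + at(1) + her(1) + deer(1) = 7
Line 3: sand(1) + near(1) + last(1) + snowflake(2) = 5
Total: 5 + 7 + 5 = 17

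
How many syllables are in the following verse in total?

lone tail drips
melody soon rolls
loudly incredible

14

Line 1: lone(1) + tail(1) + drips(1) = 3
Line 2: melody(3) + soon(1) + rolls(1) = 5
Line 3: loudly(2) + incredible(4) = 6
Total: 3 + 5 + 6 = 14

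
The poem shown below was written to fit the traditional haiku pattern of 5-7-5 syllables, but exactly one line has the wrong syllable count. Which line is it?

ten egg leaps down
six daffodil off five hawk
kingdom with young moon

Line 1: "ten egg leaps down": 1+1+1+1 = 4 (expected 5)
Line 2: "six daffodil off five hawk": 1+3+1+1+1 = 7 ✓
Line 3: "kingdom with young moon": 2+1+1+1 = 5 ✓

Line 1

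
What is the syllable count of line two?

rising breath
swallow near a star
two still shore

5

Line two: swallow(2) + near(1) + a(1) + star(1) = 5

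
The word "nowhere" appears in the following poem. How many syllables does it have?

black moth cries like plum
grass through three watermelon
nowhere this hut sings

2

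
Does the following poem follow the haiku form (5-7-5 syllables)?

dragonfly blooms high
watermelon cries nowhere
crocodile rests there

Yes

Line 1: dragonfly(3) + blooms(1) + high(1) = 5 ✓
Line 2: watermelon(4) + cries(1) + nowhere(2) = 7 ✓
Line 3: crocodile(3) + rests(1) + there(1) = 5 ✓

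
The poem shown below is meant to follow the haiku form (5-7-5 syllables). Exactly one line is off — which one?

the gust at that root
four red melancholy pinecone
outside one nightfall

The second line

Line 1: the (1), gust (1), at (1), that (1), root (1) → 5 ✓
Line 2: four (1), red (1), melancholy (4), pinecone (2) → 8 (expected 7)
Line 3: outside (2), one (1), nightfall (2) → 5 ✓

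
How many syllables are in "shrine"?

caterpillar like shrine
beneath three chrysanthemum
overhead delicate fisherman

1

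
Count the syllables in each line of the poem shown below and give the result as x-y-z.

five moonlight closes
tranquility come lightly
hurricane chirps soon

Line 1: five(1) + moonlight(2) + closes(2) = 5
Line 2: tranquility(4) + come(1) + lightly(2) = 7
Line 3: hurricane(3) + chirps(1) + soon(1) = 5

5-7-5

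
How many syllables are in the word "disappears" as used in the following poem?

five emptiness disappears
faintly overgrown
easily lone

3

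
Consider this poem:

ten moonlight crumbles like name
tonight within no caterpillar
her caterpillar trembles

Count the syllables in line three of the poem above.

7

Line three: "her caterpillar trembles": 1+4+2 = 7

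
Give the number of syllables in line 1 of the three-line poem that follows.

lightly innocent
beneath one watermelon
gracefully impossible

Line 1: "lightly innocent": 2+3 = 5

5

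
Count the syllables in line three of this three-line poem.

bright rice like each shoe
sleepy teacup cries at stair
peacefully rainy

5

Line three: "peacefully rainy": 3+2 = 5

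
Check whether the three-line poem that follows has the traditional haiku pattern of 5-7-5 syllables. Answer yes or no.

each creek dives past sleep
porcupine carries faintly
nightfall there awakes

Yes

Line 1: "each creek dives past sleep": 1+1+1+1+1 = 5 ✓
Line 2: "porcupine carries faintly": 3+2+2 = 7 ✓
Line 3: "nightfall there awakes": 2+1+2 = 5 ✓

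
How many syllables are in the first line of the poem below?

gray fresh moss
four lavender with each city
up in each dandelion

The first line: "gray fresh moss": 1+1+1 = 3

3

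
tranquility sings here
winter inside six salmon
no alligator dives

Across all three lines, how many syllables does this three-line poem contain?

19

Line 1: tranquility(4) + sings(1) + here(1) = 6
Line 2: winter(2) + inside(2) + six(1) + salmon(2) = 7
Line 3: no(1) + alligator(4) + dives(1) = 6
Total: 6 + 7 + 6 = 19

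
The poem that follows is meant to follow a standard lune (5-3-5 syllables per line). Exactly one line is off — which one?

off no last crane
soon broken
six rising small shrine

Line 1

Line 1: off(1) + no(1) + last(1) + crane(1) = 4 (expected 5)
Line 2: soon(1) + broken(2) = 3 ✓
Line 3: six(1) + rising(2) + small(1) + shrine(1) = 5 ✓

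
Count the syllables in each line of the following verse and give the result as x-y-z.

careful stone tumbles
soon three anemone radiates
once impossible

5-9-5

Line 1: careful (2), stone (1), tumbles (2) → 5
Line 2: soon (1), three (1), anemone (4), radiates (3) → 9
Line 3: once (1), impossible (4) → 5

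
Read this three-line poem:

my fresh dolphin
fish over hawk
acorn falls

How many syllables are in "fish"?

1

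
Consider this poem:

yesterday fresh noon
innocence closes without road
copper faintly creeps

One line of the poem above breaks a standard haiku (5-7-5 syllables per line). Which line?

The second line

Line 1: yesterday(3) + fresh(1) + noon(1) = 5 ✓
Line 2: innocence(3) + closes(2) + without(2) + road(1) = 8 (expected 7)
Line 3: copper(2) + faintly(2) + creeps(1) = 5 ✓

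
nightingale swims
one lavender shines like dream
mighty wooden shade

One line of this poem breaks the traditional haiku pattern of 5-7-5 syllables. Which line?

Line 1: nightingale (3), swims (1) → 4 (expected 5)
Line 2: one (1), lavender (3), shines (1), like (1), dream (1) → 7 ✓
Line 3: mighty (2), wooden (2), shade (1) → 5 ✓

Line 1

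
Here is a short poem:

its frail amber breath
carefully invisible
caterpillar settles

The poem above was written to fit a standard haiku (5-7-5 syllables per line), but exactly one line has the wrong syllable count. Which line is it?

Line 1: its (1), frail (1), amber (2), breath (1) → 5 ✓
Line 2: carefully (3), invisible (4) → 7 ✓
Line 3: caterpillar (4), settles (2) → 6 (expected 5)

Line 3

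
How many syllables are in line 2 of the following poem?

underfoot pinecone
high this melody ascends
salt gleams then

7

Line 2: high (1), this (1), melody (3), ascends (2) → 7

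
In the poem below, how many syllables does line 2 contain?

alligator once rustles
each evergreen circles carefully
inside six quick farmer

Line 2: each(1) + evergreen(3) + circles(2) + carefully(3) = 9

9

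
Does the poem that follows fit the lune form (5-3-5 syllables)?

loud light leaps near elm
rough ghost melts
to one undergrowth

Yes

Line 1: loud(1) + light(1) + leaps(1) + near(1) + elm(1) = 5 ✓
Line 2: rough(1) + ghost(1) + melts(1) = 3 ✓
Line 3: to(1) + one(1) + undergrowth(3) = 5 ✓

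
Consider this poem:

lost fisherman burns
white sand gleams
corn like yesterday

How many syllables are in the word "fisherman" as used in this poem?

"fisherman" has 3 syllables.

3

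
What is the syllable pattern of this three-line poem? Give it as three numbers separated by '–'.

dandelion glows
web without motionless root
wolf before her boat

5–7–5

Line 1: dandelion (4), glows (1) → 5
Line 2: web (1), without (2), motionless (3), root (1) → 7
Line 3: wolf (1), before (2), her (1), boat (1) → 5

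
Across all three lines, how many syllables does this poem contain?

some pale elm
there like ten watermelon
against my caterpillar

17

Line 1: some (1), pale (1), elm (1) → 3
Line 2: there (1), like (1), ten (1), watermelon (4) → 7
Line 3: against (2), my (1), caterpillar (4) → 7
Total: 3 + 7 + 7 = 17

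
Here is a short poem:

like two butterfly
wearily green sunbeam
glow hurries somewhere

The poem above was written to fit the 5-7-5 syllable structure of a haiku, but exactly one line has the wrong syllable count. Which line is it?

Line 2

Line 1: like (1), two (1), butterfly (3) → 5 ✓
Line 2: wearily (3), green (1), sunbeam (2) → 6 (expected 7)
Line 3: glow (1), hurries (2), somewhere (2) → 5 ✓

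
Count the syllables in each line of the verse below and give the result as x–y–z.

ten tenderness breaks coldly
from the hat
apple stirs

7–3–3

Line 1: ten(1) + tenderness(3) + breaks(1) + coldly(2) = 7
Line 2: from(1) + the(1) + hat(1) = 3
Line 3: apple(2) + stirs(1) = 3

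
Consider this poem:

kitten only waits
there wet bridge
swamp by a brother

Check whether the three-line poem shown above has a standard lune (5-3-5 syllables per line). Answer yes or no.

Line 1: kitten(2) + only(2) + waits(1) = 5 ✓
Line 2: there(1) + wet(1) + bridge(1) = 3 ✓
Line 3: swamp(1) + by(1) + a(1) + brother(2) = 5 ✓

Yes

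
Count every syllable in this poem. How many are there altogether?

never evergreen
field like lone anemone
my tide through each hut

17

Line 1: never(2) + evergreen(3) = 5
Line 2: field(1) + like(1) + lone(1) + anemone(4) = 7
Line 3: my(1) + tide(1) + through(1) + each(1) + hut(1) = 5
Total: 5 + 7 + 5 = 17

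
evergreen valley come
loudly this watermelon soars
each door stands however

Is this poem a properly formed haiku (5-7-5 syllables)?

No

Line 1: "evergreen valley come": 3+2+1 = 6 (expected 5)
Line 2: "loudly this watermelon soars": 2+1+4+1 = 8 (expected 7)
Line 3: "each door stands however": 1+1+1+3 = 6 (expected 5)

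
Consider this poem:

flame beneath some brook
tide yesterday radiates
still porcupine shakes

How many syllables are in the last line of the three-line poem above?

The last line: still (1), porcupine (3), shakes (1) → 5

5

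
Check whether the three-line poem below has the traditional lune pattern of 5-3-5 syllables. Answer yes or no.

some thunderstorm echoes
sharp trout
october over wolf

No

Line 1: some(1) + thunderstorm(3) + echoes(2) = 6 (expected 5)
Line 2: sharp(1) + trout(1) = 2 (expected 3)
Line 3: october(3) + over(2) + wolf(1) = 6 (expected 5)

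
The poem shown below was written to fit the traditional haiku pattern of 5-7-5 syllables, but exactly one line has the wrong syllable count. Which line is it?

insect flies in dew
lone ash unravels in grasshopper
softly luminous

Line 1: "insect flies in dew": 2+1+1+1 = 5 ✓
Line 2: "lone ash unravels in grasshopper": 1+1+3+1+3 = 9 (expected 7)
Line 3: "softly luminous": 2+3 = 5 ✓

Line 2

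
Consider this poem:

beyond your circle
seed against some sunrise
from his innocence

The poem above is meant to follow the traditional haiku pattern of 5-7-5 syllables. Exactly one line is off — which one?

Line 1: beyond (2), your (1), circle (2) → 5 ✓
Line 2: seed (1), against (2), some (1), sunrise (2) → 6 (expected 7)
Line 3: from (1), his (1), innocence (3) → 5 ✓

The second line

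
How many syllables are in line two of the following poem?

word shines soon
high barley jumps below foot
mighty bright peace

Line two: high(1) + barley(2) + jumps(1) + below(2) + foot(1) = 7

7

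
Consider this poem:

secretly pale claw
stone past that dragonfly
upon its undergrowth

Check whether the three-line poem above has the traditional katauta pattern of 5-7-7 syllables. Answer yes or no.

No

Line 1: secretly (3), pale (1), claw (1) → 5 ✓
Line 2: stone (1), past (1), that (1), dragonfly (3) → 6 (expected 7)
Line 3: upon (2), its (1), undergrowth (3) → 6 (expected 7)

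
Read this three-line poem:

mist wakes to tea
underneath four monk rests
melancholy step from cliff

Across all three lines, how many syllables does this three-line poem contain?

Line 1: mist (1), wakes (1), to (1), tea (1) → 4
Line 2: underneath (3), four (1), monk (1), rests (1) → 6
Line 3: melancholy (4), step (1), from (1), cliff (1) → 7
Total: 4 + 6 + 7 = 17

17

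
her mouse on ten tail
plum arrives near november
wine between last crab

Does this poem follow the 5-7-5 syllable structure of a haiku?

Line 1: "her mouse on ten tail": 1+1+1+1+1 = 5 ✓
Line 2: "plum arrives near november": 1+2+1+3 = 7 ✓
Line 3: "wine between last crab": 1+2+1+1 = 5 ✓

Yes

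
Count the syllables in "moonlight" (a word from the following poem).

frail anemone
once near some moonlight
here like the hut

"moonlight" has 2 syllables.

2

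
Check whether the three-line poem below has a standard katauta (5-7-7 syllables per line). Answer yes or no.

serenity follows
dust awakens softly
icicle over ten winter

Line 1: "serenity follows": 4+2 = 6 (expected 5)
Line 2: "dust awakens softly": 1+3+2 = 6 (expected 7)
Line 3: "icicle over ten winter": 3+2+1+2 = 8 (expected 7)

No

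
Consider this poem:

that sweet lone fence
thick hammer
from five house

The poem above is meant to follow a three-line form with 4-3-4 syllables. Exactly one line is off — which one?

Line 1: "that sweet lone fence": 1+1+1+1 = 4 ✓
Line 2: "thick hammer": 1+2 = 3 ✓
Line 3: "from five house": 1+1+1 = 3 (expected 4)

The third line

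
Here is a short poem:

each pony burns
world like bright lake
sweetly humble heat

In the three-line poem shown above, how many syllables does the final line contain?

5

The final line: sweetly (2), humble (2), heat (1) → 5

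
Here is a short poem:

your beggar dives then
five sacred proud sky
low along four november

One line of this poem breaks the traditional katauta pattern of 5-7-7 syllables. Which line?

The second line

Line 1: your (1), beggar (2), dives (1), then (1) → 5 ✓
Line 2: five (1), sacred (2), proud (1), sky (1) → 5 (expected 7)
Line 3: low (1), along (2), four (1), november (3) → 7 ✓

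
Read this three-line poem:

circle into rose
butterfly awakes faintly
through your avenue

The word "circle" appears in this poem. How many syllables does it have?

2

"circle" has 2 syllables.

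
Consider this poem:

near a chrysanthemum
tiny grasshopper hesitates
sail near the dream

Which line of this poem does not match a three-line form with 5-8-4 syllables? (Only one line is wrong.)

Line 1: "near a chrysanthemum": 1+1+4 = 6 (expected 5)
Line 2: "tiny grasshopper hesitates": 2+3+3 = 8 ✓
Line 3: "sail near the dream": 1+1+1+1 = 4 ✓

Line 1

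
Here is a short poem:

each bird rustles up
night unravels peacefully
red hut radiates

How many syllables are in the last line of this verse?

The last line: "red hut radiates": 1+1+3 = 5

5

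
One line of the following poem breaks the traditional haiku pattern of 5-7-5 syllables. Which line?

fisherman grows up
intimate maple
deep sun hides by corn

Line 2

Line 1: fisherman(3) + grows(1) + up(1) = 5 ✓
Line 2: intimate(3) + maple(2) = 5 (expected 7)
Line 3: deep(1) + sun(1) + hides(1) + by(1) + corn(1) = 5 ✓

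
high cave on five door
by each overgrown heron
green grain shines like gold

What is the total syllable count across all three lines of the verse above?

Line 1: high(1) + cave(1) + on(1) + five(1) + door(1) = 5
Line 2: by(1) + each(1) + overgrown(3) + heron(2) = 7
Line 3: green(1) + grain(1) + shines(1) + like(1) + gold(1) = 5
Total: 5 + 7 + 5 = 17

17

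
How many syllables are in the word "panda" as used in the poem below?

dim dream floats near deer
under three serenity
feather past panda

2

"panda" has 2 syllables.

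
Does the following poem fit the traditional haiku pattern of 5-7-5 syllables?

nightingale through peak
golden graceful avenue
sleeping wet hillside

Line 1: nightingale(3) + through(1) + peak(1) = 5 ✓
Line 2: golden(2) + graceful(2) + avenue(3) = 7 ✓
Line 3: sleeping(2) + wet(1) + hillside(2) = 5 ✓

Yes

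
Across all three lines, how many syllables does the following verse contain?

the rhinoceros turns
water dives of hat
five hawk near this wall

Line 1: the(1) + rhinoceros(4) + turns(1) = 6
Line 2: water(2) + dives(1) + of(1) + hat(1) = 5
Line 3: five(1) + hawk(1) + near(1) + this(1) + wall(1) = 5
Total: 6 + 5 + 5 = 16

16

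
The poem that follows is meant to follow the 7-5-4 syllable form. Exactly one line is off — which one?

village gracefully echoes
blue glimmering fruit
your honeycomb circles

Line 1: village(2) + gracefully(3) + echoes(2) = 7 ✓
Line 2: blue(1) + glimmering(3) + fruit(1) = 5 ✓
Line 3: your(1) + honeycomb(3) + circles(2) = 6 (expected 4)

The third line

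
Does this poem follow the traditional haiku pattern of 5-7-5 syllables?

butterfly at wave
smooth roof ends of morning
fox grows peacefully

No

Line 1: "butterfly at wave": 3+1+1 = 5 ✓
Line 2: "smooth roof ends of morning": 1+1+1+1+2 = 6 (expected 7)
Line 3: "fox grows peacefully": 1+1+3 = 5 ✓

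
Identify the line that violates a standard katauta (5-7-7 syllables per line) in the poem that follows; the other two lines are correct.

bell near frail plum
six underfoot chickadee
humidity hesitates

Line 1: bell(1) + near(1) + frail(1) + plum(1) = 4 (expected 5)
Line 2: six(1) + underfoot(3) + chickadee(3) = 7 ✓
Line 3: humidity(4) + hesitates(3) = 7 ✓

Line 1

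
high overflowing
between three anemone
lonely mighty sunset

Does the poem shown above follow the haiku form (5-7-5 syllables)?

No

Line 1: "high overflowing": 1+4 = 5 ✓
Line 2: "between three anemone": 2+1+4 = 7 ✓
Line 3: "lonely mighty sunset": 2+2+2 = 6 (expected 5)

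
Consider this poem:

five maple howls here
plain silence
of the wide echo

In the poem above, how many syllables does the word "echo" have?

2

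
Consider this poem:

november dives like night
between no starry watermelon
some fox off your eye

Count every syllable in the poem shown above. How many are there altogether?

20

Line 1: "november dives like night": 3+1+1+1 = 6
Line 2: "between no starry watermelon": 2+1+2+4 = 9
Line 3: "some fox off your eye": 1+1+1+1+1 = 5
Total: 6 + 9 + 5 = 20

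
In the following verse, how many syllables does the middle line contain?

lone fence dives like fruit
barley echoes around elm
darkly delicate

7

The middle line: barley(2) + echoes(2) + around(2) + elm(1) = 7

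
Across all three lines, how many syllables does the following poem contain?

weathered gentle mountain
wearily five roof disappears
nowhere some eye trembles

Line 1: "weathered gentle mountain": 2+2+2 = 6
Line 2: "wearily five roof disappears": 3+1+1+3 = 8
Line 3: "nowhere some eye trembles": 2+1+1+2 = 6
Total: 6 + 8 + 6 = 20

20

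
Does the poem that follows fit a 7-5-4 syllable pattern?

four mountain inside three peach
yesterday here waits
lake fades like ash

Line 1: four (1), mountain (2), inside (2), three (1), peach (1) → 7 ✓
Line 2: yesterday (3), here (1), waits (1) → 5 ✓
Line 3: lake (1), fades (1), like (1), ash (1) → 4 ✓

Yes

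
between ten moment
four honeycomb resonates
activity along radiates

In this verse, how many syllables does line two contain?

7

Line two: "four honeycomb resonates": 1+3+3 = 7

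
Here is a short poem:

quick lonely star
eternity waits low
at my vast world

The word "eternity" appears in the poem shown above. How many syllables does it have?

4

"eternity" has 4 syllables.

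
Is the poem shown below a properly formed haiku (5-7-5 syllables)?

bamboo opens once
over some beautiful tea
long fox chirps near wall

Yes

Line 1: bamboo(2) + opens(2) + once(1) = 5 ✓
Line 2: over(2) + some(1) + beautiful(3) + tea(1) = 7 ✓
Line 3: long(1) + fox(1) + chirps(1) + near(1) + wall(1) = 5 ✓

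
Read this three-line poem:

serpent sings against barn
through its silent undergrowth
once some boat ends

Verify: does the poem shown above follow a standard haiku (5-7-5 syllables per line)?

No

Line 1: serpent(2) + sings(1) + against(2) + barn(1) = 6 (expected 5)
Line 2: through(1) + its(1) + silent(2) + undergrowth(3) = 7 ✓
Line 3: once(1) + some(1) + boat(1) + ends(1) = 4 (expected 5)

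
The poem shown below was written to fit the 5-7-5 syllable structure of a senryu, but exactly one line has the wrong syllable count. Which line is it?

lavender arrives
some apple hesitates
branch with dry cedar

Line 1: lavender(3) + arrives(2) = 5 ✓
Line 2: some(1) + apple(2) + hesitates(3) = 6 (expected 7)
Line 3: branch(1) + with(1) + dry(1) + cedar(2) = 5 ✓

The second line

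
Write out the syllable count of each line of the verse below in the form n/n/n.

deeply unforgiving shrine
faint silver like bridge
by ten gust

7/5/3

Line 1: "deeply unforgiving shrine": 2+4+1 = 7
Line 2: "faint silver like bridge": 1+2+1+1 = 5
Line 3: "by ten gust": 1+1+1 = 3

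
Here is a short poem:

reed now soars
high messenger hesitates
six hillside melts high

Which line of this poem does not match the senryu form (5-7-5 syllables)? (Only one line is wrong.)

Line 1: reed(1) + now(1) + soars(1) = 3 (expected 5)
Line 2: high(1) + messenger(3) + hesitates(3) = 7 ✓
Line 3: six(1) + hillside(2) + melts(1) + high(1) = 5 ✓

The first line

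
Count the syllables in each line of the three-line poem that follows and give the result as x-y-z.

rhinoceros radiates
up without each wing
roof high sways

Line 1: rhinoceros(4) + radiates(3) = 7
Line 2: up(1) + without(2) + each(1) + wing(1) = 5
Line 3: roof(1) + high(1) + sways(1) = 3

7-5-3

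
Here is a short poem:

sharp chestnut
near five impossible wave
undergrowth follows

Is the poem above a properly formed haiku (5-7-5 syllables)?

Line 1: sharp (1), chestnut (2) → 3 (expected 5)
Line 2: near (1), five (1), impossible (4), wave (1) → 7 ✓
Line 3: undergrowth (3), follows (2) → 5 ✓

No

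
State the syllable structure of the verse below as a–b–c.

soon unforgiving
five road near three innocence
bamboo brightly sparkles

Line 1: "soon unforgiving": 1+4 = 5
Line 2: "five road near three innocence": 1+1+1+1+3 = 7
Line 3: "bamboo brightly sparkles": 2+2+2 = 6

5–7–6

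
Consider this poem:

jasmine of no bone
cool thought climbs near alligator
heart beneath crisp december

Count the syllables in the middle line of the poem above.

8

The middle line: cool (1), thought (1), climbs (1), near (1), alligator (4) → 8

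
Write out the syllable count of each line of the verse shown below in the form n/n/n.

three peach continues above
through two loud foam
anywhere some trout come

7/4/6

Line 1: three(1) + peach(1) + continues(3) + above(2) = 7
Line 2: through(1) + two(1) + loud(1) + foam(1) = 4
Line 3: anywhere(3) + some(1) + trout(1) + come(1) = 6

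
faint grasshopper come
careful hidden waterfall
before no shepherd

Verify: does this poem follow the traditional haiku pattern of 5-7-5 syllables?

Line 1: faint(1) + grasshopper(3) + come(1) = 5 ✓
Line 2: careful(2) + hidden(2) + waterfall(3) = 7 ✓
Line 3: before(2) + no(1) + shepherd(2) = 5 ✓

Yes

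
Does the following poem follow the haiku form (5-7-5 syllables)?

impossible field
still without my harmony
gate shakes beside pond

Yes

Line 1: impossible (4), field (1) → 5 ✓
Line 2: still (1), without (2), my (1), harmony (3) → 7 ✓
Line 3: gate (1), shakes (1), beside (2), pond (1) → 5 ✓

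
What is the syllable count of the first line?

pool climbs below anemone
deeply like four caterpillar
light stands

8

The first line: pool(1) + climbs(1) + below(2) + anemone(4) = 8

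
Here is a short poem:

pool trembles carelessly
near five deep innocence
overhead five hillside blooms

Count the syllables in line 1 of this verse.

6

Line 1: pool(1) + trembles(2) + carelessly(3) = 6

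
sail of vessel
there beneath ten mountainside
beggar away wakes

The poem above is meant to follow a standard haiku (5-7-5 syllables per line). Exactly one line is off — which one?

Line 1: "sail of vessel": 1+1+2 = 4 (expected 5)
Line 2: "there beneath ten mountainside": 1+2+1+3 = 7 ✓
Line 3: "beggar away wakes": 2+2+1 = 5 ✓

Line 1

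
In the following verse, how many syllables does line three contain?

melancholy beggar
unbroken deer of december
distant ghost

Line three: distant(2) + ghost(1) = 3

3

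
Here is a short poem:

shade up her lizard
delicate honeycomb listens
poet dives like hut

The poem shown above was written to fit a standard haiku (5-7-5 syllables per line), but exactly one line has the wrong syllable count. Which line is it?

Line 1: shade (1), up (1), her (1), lizard (2) → 5 ✓
Line 2: delicate (3), honeycomb (3), listens (2) → 8 (expected 7)
Line 3: poet (2), dives (1), like (1), hut (1) → 5 ✓

The second line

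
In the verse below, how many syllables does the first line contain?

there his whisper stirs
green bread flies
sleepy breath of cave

5

The first line: "there his whisper stirs": 1+1+2+1 = 5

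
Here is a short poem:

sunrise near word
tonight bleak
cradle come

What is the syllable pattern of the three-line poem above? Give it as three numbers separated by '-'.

4-3-3

Line 1: "sunrise near word": 2+1+1 = 4
Line 2: "tonight bleak": 2+1 = 3
Line 3: "cradle come": 2+1 = 3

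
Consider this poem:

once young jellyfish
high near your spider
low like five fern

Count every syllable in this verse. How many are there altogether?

Line 1: once(1) + young(1) + jellyfish(3) = 5
Line 2: high(1) + near(1) + your(1) + spider(2) = 5
Line 3: low(1) + like(1) + five(1) + fern(1) = 4
Total: 5 + 5 + 4 = 14

14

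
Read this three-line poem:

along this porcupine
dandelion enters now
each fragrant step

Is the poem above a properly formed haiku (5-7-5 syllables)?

Line 1: "along this porcupine": 2+1+3 = 6 (expected 5)
Line 2: "dandelion enters now": 4+2+1 = 7 ✓
Line 3: "each fragrant step": 1+2+1 = 4 (expected 5)

No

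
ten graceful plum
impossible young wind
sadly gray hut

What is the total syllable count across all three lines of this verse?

Line 1: ten(1) + graceful(2) + plum(1) = 4
Line 2: impossible(4) + young(1) + wind(1) = 6
Line 3: sadly(2) + gray(1) + hut(1) = 4
Total: 4 + 6 + 4 = 14

14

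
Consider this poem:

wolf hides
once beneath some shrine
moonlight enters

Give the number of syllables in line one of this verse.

Line one: wolf(1) + hides(1) = 2

2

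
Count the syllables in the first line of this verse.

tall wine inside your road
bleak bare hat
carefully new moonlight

The first line: tall(1) + wine(1) + inside(2) + your(1) + road(1) = 6

6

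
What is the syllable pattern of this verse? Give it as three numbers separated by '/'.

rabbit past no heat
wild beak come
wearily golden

Line 1: rabbit(2) + past(1) + no(1) + heat(1) = 5
Line 2: wild(1) + beak(1) + come(1) = 3
Line 3: wearily(3) + golden(2) = 5

5/3/5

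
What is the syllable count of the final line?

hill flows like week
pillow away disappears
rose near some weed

4

The final line: rose (1), near (1), some (1), weed (1) → 4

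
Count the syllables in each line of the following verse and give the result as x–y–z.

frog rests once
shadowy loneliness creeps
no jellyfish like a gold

3–7–7

Line 1: frog(1) + rests(1) + once(1) = 3
Line 2: shadowy(3) + loneliness(3) + creeps(1) = 7
Line 3: no(1) + jellyfish(3) + like(1) + a(1) + gold(1) = 7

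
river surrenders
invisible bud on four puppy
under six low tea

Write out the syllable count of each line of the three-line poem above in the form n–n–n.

5–9–5

Line 1: "river surrenders": 2+3 = 5
Line 2: "invisible bud on four puppy": 4+1+1+1+2 = 9
Line 3: "under six low tea": 2+1+1+1 = 5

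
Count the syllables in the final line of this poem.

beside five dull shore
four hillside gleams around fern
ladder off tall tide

The final line: "ladder off tall tide": 2+1+1+1 = 5

5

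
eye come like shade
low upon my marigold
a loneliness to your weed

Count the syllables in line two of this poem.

Line two: low(1) + upon(2) + my(1) + marigold(3) = 7

7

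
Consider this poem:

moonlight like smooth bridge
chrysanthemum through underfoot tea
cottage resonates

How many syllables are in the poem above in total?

19

Line 1: moonlight (2), like (1), smooth (1), bridge (1) → 5
Line 2: chrysanthemum (4), through (1), underfoot (3), tea (1) → 9
Line 3: cottage (2), resonates (3) → 5
Total: 5 + 9 + 5 = 19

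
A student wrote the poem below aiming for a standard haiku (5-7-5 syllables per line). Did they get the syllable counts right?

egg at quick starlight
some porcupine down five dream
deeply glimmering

Yes

Line 1: egg (1), at (1), quick (1), starlight (2) → 5 ✓
Line 2: some (1), porcupine (3), down (1), five (1), dream (1) → 7 ✓
Line 3: deeply (2), glimmering (3) → 5 ✓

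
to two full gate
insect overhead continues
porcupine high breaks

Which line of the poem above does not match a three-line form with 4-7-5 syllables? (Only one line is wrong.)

Line 1: to(1) + two(1) + full(1) + gate(1) = 4 ✓
Line 2: insect(2) + overhead(3) + continues(3) = 8 (expected 7)
Line 3: porcupine(3) + high(1) + breaks(1) = 5 ✓

Line 2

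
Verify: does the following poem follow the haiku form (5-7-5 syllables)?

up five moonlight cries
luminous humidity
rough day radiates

Line 1: up (1), five (1), moonlight (2), cries (1) → 5 ✓
Line 2: luminous (3), humidity (4) → 7 ✓
Line 3: rough (1), day (1), radiates (3) → 5 ✓

Yes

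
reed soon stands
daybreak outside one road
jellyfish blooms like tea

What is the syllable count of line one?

Line one: "reed soon stands": 1+1+1 = 3

3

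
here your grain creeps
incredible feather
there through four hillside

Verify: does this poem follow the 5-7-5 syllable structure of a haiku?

Line 1: "here your grain creeps": 1+1+1+1 = 4 (expected 5)
Line 2: "incredible feather": 4+2 = 6 (expected 7)
Line 3: "there through four hillside": 1+1+1+2 = 5 ✓

No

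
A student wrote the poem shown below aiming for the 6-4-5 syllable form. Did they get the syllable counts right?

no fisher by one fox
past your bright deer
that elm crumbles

No

Line 1: no(1) + fisher(2) + by(1) + one(1) + fox(1) = 6 ✓
Line 2: past(1) + your(1) + bright(1) + deer(1) = 4 ✓
Line 3: that(1) + elm(1) + crumbles(2) = 4 (expected 5)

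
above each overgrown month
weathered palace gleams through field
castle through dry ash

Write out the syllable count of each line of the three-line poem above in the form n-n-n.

7-7-5

Line 1: "above each overgrown month": 2+1+3+1 = 7
Line 2: "weathered palace gleams through field": 2+2+1+1+1 = 7
Line 3: "castle through dry ash": 2+1+1+1 = 5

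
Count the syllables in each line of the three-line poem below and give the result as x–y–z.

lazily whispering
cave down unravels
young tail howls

6–5–3

Line 1: "lazily whispering": 3+3 = 6
Line 2: "cave down unravels": 1+1+3 = 5
Line 3: "young tail howls": 1+1+1 = 3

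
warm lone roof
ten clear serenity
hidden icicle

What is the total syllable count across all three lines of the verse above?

Line 1: warm (1), lone (1), roof (1) → 3
Line 2: ten (1), clear (1), serenity (4) → 6
Line 3: hidden (2), icicle (3) → 5
Total: 3 + 6 + 5 = 14

14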